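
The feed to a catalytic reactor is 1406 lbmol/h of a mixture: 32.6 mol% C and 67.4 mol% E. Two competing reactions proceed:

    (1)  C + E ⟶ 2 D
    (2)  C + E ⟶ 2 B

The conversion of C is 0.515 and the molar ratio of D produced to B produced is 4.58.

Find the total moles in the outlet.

Conversion of C: C consumed = 0.515 × 458.4 = 236.1 lbmol/h = 1ξ₁ + 1ξ₂.
Selectivity: 2ξ₁ / (2ξ₂) = 4.58 → ξ₁ = 4.58 ξ₂.
Substitute: (1·4.58 + 1) ξ₂ = 236.1 → ξ₂ = 42.3 lbmol/h, ξ₁ = 193.7 lbmol/h.
Outlet amounts (n = n₀ + Σ ν·ξ):
  C: 458.4 − 1(193.7) − 1(42.3) = 222.3
  E: 947.6 − 1(193.7) − 1(42.3) = 711.6
  D: 0 + 2(193.7) = 387.5
  B: 0 + 2(42.3) = 84.61
Total out = 222.3 + 711.6 + 387.5 + 84.61 = 1406 lbmol/h.

1410 lbmol/h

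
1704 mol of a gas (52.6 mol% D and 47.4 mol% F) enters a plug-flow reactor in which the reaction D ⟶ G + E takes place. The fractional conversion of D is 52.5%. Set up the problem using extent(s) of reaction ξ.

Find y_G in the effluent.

D reacted = 0.525 × 896.3 = 470.6 mol; ν_D = −1, so ξ = 470.6/1 = 470.6 mol.
Outlet amounts (n = n₀ + ν ξ):
  D: 896.3 − 1(470.6) = 425.7
  G: 0 + 1(470.6) = 470.6
  E: 0 + 1(470.6) = 470.6
  F: 807.7 (inert)
Total out = 2175 mol; y_G = 470.6 / 2175 = 0.2164.

0.216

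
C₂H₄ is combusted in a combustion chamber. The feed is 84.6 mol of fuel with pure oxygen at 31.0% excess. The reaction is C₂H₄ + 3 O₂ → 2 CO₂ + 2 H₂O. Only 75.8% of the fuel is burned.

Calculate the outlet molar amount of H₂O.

128 mol

Stoichiometric O₂ = 3 × 84.6 = 253.8 mol; O₂ fed = 253.8 × 1.310 = 332.5 mol.
Fuel reacted = 0.758 × 84.6 → ξ = 64.13 mol.
Outlet (n = n₀ + ν ξ):
  C₂H₄: 84.6 − 1(64.13) = 20.47
  O₂: 332.5 − 3(64.13) = 140.1
  CO₂: 0 + 2(64.13) = 128.3
  H₂O: 0 + 2(64.13) = 128.3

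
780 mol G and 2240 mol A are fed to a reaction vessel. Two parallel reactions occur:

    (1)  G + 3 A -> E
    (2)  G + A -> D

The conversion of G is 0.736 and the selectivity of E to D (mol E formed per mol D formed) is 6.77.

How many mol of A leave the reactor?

666 mol

Conversion of G: G consumed = 0.736 × 780 = 574.1 mol = 1ξ₁ + 1ξ₂.
Selectivity: 1ξ₁ / (1ξ₂) = 6.77 → ξ₁ = 6.77 ξ₂.
Substitute: (1·6.77 + 1) ξ₂ = 574.1 → ξ₂ = 73.88 mol, ξ₁ = 500.2 mol.
Outlet amounts (n = n₀ + Σ ν·ξ):
  G: 780 − 1(500.2) − 1(73.88) = 205.9
  A: 2240 − 3(500.2) − 1(73.88) = 665.5
  E: 0 + 1(500.2) = 500.2
  D: 0 + 1(73.88) = 73.88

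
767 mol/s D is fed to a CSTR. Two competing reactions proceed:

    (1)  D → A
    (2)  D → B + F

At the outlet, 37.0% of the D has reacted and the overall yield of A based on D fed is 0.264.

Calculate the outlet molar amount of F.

81.3 mol/s

Yield of A: 1ξ₁ / 767 = 0.264 → ξ₁ = 202.5 mol/s.
Conversion of D: 1ξ₁ + 1ξ₂ = 0.37 × 767 = 283.8 → ξ₂ = 81.3 mol/s.
Outlet amounts (n = n₀ + Σ ν·ξ):
  D: 767 − 1(202.5) − 1(81.3) = 483.2
  A: 0 + 1(202.5) = 202.5
  B: 0 + 1(81.3) = 81.3
  F: 0 + 1(81.3) = 81.3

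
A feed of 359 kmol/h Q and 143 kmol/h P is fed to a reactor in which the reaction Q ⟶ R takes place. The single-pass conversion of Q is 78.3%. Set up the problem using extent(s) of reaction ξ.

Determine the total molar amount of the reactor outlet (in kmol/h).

502 kmol/h

Q reacted = 0.783 × 359 = 281.1 kmol/h; ν_Q = −1, so ξ = 281.1/1 = 281.1 kmol/h.
Outlet amounts (n = n₀ + ν ξ):
  Q: 359 − 1(281.1) = 77.9
  R: 0 + 1(281.1) = 281.1
  P: 143 (inert)
Total out = 77.9 + 281.1 + 143 = 502 kmol/h.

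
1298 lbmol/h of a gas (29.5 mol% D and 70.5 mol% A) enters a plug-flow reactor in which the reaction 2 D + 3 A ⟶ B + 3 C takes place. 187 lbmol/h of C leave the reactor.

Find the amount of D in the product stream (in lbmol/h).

For C: n = n₀ + 3ξ → 187 = 0 + 3ξ, giving ξ = 62.33 lbmol/h.
Outlet amounts (n = n₀ + ν ξ):
  D: 382.9 − 2(62.33) = 258.2
  A: 915.1 − 3(62.33) = 728.1
  B: 0 + 1(62.33) = 62.33
  C: 0 + 3(62.33) = 187

258 lbmol/h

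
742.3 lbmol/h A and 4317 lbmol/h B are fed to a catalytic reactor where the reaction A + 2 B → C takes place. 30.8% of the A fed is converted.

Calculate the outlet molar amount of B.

A reacted = 0.308 × 742.3 = 228.6 lbmol/h; ν_A = −1, so ξ = 228.6/1 = 228.6 lbmol/h.
Outlet amounts (n = n₀ + ν ξ):
  A: 742.3 − 1(228.6) = 513.7
  B: 4317 − 2(228.6) = 3860
  C: 0 + 1(228.6) = 228.6

3860 lbmol/h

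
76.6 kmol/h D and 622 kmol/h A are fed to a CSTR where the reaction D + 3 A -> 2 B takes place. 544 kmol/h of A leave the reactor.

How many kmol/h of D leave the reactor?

For A: n = n₀ − 3ξ → 544 = 622 − 3ξ, giving ξ = 26 kmol/h.
Outlet amounts (n = n₀ + ν ξ):
  D: 76.6 − 1(26) = 50.6
  A: 622 − 3(26) = 544
  B: 0 + 2(26) = 52

50.6 kmol/h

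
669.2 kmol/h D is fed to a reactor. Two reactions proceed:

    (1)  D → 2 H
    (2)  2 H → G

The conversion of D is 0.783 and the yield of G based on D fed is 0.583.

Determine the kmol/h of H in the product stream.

Conversion of D: D consumed = 1ξ₁ = 0.783 × 669.2 → ξ₁ = 524 kmol/h.
Yield of G: 1ξ₂ / 669.2 = 0.583 → ξ₂ = 390.1 kmol/h.
Outlet amounts (n = n₀ + Σ ν·ξ):
  D: 669.2 − 1(524) = 145.2
  H: 0 + 2(524) − 2(390.1) = 267.7
  G: 0 + 1(390.1) = 390.1

268 kmol/h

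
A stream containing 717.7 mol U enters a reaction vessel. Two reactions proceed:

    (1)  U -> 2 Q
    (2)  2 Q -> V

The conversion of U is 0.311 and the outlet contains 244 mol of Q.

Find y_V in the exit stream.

Conversion of U: U consumed = 1ξ₁ = 0.311 × 717.7 → ξ₁ = 223.2 mol.
Q balance: n_Q = 0 + 2ξ₁ − 2ξ₂ = 244 → ξ₂ = (2·223.2 − 244)/2 = 101.2 mol.
Outlet amounts (n = n₀ + Σ ν·ξ):
  U: 717.7 − 1(223.2) = 494.5
  Q: 0 + 2(223.2) − 2(101.2) = 244
  V: 0 + 1(101.2) = 101.2
Total out = 839.7 mol; y_V = 101.2 / 839.7 = 0.1205.

0.121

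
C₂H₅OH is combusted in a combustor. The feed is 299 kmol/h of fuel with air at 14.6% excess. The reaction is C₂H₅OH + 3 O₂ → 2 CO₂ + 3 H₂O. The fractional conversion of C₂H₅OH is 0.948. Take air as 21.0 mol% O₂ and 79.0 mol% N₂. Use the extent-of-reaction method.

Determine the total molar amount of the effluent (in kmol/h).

5480 kmol/h

Stoichiometric O₂ = 3 × 299 = 897 kmol/h; O₂ fed = 897 × 1.146 = 1028 kmol/h.
N₂ fed = 1028 × 79/21 = 3867 kmol/h.
Fuel reacted = 0.948 × 299 → ξ = 283.5 kmol/h.
Outlet (n = n₀ + ν ξ):
  C₂H₅OH: 299 − 1(283.5) = 15.55
  O₂: 1028 − 3(283.5) = 177.6
  N₂: 3867 (inert)
  CO₂: 0 + 2(283.5) = 566.9
  H₂O: 0 + 3(283.5) = 850.4
Total out = 15.55 + 177.6 + 3867 + 566.9 + 850.4 = 5478 kmol/h.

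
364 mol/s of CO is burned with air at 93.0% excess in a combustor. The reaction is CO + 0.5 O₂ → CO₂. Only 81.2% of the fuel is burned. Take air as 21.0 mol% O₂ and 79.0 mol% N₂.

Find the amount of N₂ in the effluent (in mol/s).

Stoichiometric O₂ = 0.5 × 364 = 182 mol/s; O₂ fed = 182 × 1.930 = 351.3 mol/s.
N₂ fed = 351.3 × 79/21 = 1321 mol/s.
Fuel reacted = 0.812 × 364 → ξ = 295.6 mol/s.
Outlet (n = n₀ + ν ξ):
  CO: 364 − 1(295.6) = 68.43
  O₂: 351.3 − 0.5(295.6) = 203.5
  N₂: 1321 (inert)
  CO₂: 0 + 1(295.6) = 295.6

1320 mol/s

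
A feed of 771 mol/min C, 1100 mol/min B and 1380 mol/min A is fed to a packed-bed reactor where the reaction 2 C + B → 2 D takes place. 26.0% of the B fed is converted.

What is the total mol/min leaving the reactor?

B reacted = 0.26 × 1100 = 286 mol/min; ν_B = −1, so ξ = 286/1 = 286 mol/min.
Outlet amounts (n = n₀ + ν ξ):
  C: 771 − 2(286) = 199
  B: 1100 − 1(286) = 814
  D: 0 + 2(286) = 572
  A: 1380 (inert)
Total out = 199 + 814 + 572 + 1380 = 2965 mol/min.

2960 mol/min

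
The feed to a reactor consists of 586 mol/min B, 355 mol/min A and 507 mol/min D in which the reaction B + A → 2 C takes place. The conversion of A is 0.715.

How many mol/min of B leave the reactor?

A reacted = 0.715 × 355 = 253.8 mol/min; ν_A = −1, so ξ = 253.8/1 = 253.8 mol/min.
Outlet amounts (n = n₀ + ν ξ):
  B: 586 − 1(253.8) = 332.2
  A: 355 − 1(253.8) = 101.2
  C: 0 + 2(253.8) = 507.6
  D: 507 (inert)

332 mol/min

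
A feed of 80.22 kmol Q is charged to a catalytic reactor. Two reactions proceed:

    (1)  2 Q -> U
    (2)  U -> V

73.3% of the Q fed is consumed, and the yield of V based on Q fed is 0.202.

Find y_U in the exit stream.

Conversion of Q: Q consumed = 2ξ₁ = 0.733 × 80.22 → ξ₁ = 29.4 kmol.
Yield of V: 1ξ₂ / 80.22 = 0.202 → ξ₂ = 16.2 kmol.
Outlet amounts (n = n₀ + Σ ν·ξ):
  Q: 80.22 − 2(29.4) = 21.42
  U: 0 + 1(29.4) − 1(16.2) = 13.2
  V: 0 + 1(16.2) = 16.2
Total out = 50.82 kmol; y_U = 13.2 / 50.82 = 0.2597.

0.26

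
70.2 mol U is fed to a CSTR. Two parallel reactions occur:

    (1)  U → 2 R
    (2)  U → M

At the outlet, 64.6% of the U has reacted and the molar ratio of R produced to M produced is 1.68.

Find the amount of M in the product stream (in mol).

24.6 mol

Conversion of U: U consumed = 0.646 × 70.2 = 45.35 mol = 1ξ₁ + 1ξ₂.
Selectivity: 2ξ₁ / (1ξ₂) = 1.68 → ξ₁ = 0.84 ξ₂.
Substitute: (1·0.84 + 1) ξ₂ = 45.35 → ξ₂ = 24.65 mol, ξ₁ = 20.7 mol.
Outlet amounts (n = n₀ + Σ ν·ξ):
  U: 70.2 − 1(20.7) − 1(24.65) = 24.85
  R: 0 + 2(20.7) = 41.41
  M: 0 + 1(24.65) = 24.65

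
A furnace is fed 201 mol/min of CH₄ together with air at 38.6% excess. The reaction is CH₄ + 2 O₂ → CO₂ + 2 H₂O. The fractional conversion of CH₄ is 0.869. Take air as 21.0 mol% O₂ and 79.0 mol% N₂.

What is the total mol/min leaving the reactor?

Stoichiometric O₂ = 2 × 201 = 402 mol/min; O₂ fed = 402 × 1.386 = 557.2 mol/min.
N₂ fed = 557.2 × 79/21 = 2096 mol/min.
Fuel reacted = 0.869 × 201 → ξ = 174.7 mol/min.
Outlet (n = n₀ + ν ξ):
  CH₄: 201 − 1(174.7) = 26.33
  O₂: 557.2 − 2(174.7) = 207.8
  N₂: 2096 (inert)
  CO₂: 0 + 1(174.7) = 174.7
  H₂O: 0 + 2(174.7) = 349.3
Total out = 26.33 + 207.8 + 2096 + 174.7 + 349.3 = 2854 mol/min.

2850 mol/min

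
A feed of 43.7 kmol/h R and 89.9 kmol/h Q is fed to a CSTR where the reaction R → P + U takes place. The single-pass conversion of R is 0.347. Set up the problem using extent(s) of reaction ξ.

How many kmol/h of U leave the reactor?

15.2 kmol/h

R reacted = 0.347 × 43.7 = 15.16 kmol/h; ν_R = −1, so ξ = 15.16/1 = 15.16 kmol/h.
Outlet amounts (n = n₀ + ν ξ):
  R: 43.7 − 1(15.16) = 28.54
  P: 0 + 1(15.16) = 15.16
  U: 0 + 1(15.16) = 15.16
  Q: 89.9 (inert)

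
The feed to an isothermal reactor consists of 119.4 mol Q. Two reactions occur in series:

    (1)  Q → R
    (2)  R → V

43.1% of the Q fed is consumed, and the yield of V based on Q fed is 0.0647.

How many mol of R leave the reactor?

43.7 mol

Conversion of Q: Q consumed = 1ξ₁ = 0.431 × 119.4 → ξ₁ = 51.46 mol.
Yield of V: 1ξ₂ / 119.4 = 0.0647 → ξ₂ = 7.725 mol.
Outlet amounts (n = n₀ + Σ ν·ξ):
  Q: 119.4 − 1(51.46) = 67.94
  R: 0 + 1(51.46) − 1(7.725) = 43.74
  V: 0 + 1(7.725) = 7.725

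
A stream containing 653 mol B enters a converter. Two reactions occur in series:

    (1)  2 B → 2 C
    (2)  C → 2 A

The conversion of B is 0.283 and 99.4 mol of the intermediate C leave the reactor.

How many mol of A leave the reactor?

Conversion of B: B consumed = 2ξ₁ = 0.283 × 653 → ξ₁ = 92.4 mol.
C balance: n_C = 0 + 2ξ₁ − 1ξ₂ = 99.4 → ξ₂ = (2·92.4 − 99.4)/1 = 85.4 mol.
Outlet amounts (n = n₀ + Σ ν·ξ):
  B: 653 − 2(92.4) = 468.2
  C: 0 + 2(92.4) − 1(85.4) = 99.4
  A: 0 + 2(85.4) = 170.8

171 mol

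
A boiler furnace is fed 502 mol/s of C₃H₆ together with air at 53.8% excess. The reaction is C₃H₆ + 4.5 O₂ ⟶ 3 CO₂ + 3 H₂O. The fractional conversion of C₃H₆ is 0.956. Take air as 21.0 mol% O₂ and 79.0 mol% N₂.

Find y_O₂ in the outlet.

0.0761

Stoichiometric O₂ = 4.5 × 502 = 2259 mol/s; O₂ fed = 2259 × 1.538 = 3474 mol/s.
N₂ fed = 3474 × 79/21 = 13070 mol/s.
Fuel reacted = 0.956 × 502 → ξ = 479.9 mol/s.
Outlet (n = n₀ + ν ξ):
  C₃H₆: 502 − 1(479.9) = 22.09
  O₂: 3474 − 4.5(479.9) = 1315
  N₂: 13070 (inert)
  CO₂: 0 + 3(479.9) = 1440
  H₂O: 0 + 3(479.9) = 1440
Total out = 17290 mol/s; y_O₂ = 1315 / 17290 = 0.07606.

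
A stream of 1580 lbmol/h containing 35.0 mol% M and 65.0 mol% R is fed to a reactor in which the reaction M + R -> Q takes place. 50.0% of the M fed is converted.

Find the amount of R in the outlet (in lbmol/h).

M reacted = 0.5 × 553 = 276.5 lbmol/h; ν_M = −1, so ξ = 276.5/1 = 276.5 lbmol/h.
Outlet amounts (n = n₀ + ν ξ):
  M: 553 − 1(276.5) = 276.5
  R: 1027 − 1(276.5) = 750.5
  Q: 0 + 1(276.5) = 276.5

750 lbmol/h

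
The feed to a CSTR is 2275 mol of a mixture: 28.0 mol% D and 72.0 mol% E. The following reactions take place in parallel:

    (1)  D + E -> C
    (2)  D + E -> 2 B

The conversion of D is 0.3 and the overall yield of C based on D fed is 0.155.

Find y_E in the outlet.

0.665

Yield of C: 1ξ₁ / 637 = 0.155 → ξ₁ = 98.73 mol.
Conversion of D: 1ξ₁ + 1ξ₂ = 0.3 × 637 = 191.1 → ξ₂ = 92.36 mol.
Outlet amounts (n = n₀ + Σ ν·ξ):
  D: 637 − 1(98.73) − 1(92.36) = 445.9
  E: 1638 − 1(98.73) − 1(92.36) = 1447
  C: 0 + 1(98.73) = 98.73
  B: 0 + 2(92.36) = 184.7
Total out = 2176 mol; y_E = 1447 / 2176 = 0.6649.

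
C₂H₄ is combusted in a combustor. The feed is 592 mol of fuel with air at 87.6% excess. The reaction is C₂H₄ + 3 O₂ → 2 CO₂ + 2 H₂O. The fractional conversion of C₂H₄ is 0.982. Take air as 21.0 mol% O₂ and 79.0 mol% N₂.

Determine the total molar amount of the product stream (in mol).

Stoichiometric O₂ = 3 × 592 = 1776 mol; O₂ fed = 1776 × 1.876 = 3332 mol.
N₂ fed = 3332 × 79/21 = 12530 mol.
Fuel reacted = 0.982 × 592 → ξ = 581.3 mol.
Outlet (n = n₀ + ν ξ):
  C₂H₄: 592 − 1(581.3) = 10.66
  O₂: 3332 − 3(581.3) = 1588
  N₂: 12530 (inert)
  CO₂: 0 + 2(581.3) = 1163
  H₂O: 0 + 2(581.3) = 1163
Total out = 10.66 + 1588 + 12530 + 1163 + 1163 = 16460 mol.

16500 mol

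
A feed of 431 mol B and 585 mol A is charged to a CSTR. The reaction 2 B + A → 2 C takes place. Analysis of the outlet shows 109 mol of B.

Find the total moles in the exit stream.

For B: n = n₀ − 2ξ → 109 = 431 − 2ξ, giving ξ = 161 mol.
Outlet amounts (n = n₀ + ν ξ):
  B: 431 − 2(161) = 109
  A: 585 − 1(161) = 424
  C: 0 + 2(161) = 322
Total out = 109 + 424 + 322 = 855 mol.

855 mol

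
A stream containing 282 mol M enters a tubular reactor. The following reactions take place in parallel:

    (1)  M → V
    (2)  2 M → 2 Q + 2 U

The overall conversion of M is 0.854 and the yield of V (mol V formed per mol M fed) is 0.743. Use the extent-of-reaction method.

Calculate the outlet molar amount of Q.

Yield of V: 1ξ₁ / 282 = 0.743 → ξ₁ = 209.5 mol.
Conversion of M: 1ξ₁ + 2ξ₂ = 0.854 × 282 = 240.8 → ξ₂ = 15.65 mol.
Outlet amounts (n = n₀ + Σ ν·ξ):
  M: 282 − 1(209.5) − 2(15.65) = 41.17
  V: 0 + 1(209.5) = 209.5
  Q: 0 + 2(15.65) = 31.3
  U: 0 + 2(15.65) = 31.3

31.3 mol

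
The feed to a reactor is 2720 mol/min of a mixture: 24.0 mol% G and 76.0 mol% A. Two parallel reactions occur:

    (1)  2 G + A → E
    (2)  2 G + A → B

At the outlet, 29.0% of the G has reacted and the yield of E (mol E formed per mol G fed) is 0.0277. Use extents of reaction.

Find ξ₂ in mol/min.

ξ₂ = 76.6 mol/min

Yield of E: 1ξ₁ / 652.8 = 0.0277 → ξ₁ = 18.08 mol/min.
Conversion of G: 2ξ₁ + 2ξ₂ = 0.29 × 652.8 = 189.3 → ξ₂ = 76.57 mol/min.
Outlet amounts (n = n₀ + Σ ν·ξ):
  G: 652.8 − 2(18.08) − 2(76.57) = 463.5
  A: 2067 − 1(18.08) − 1(76.57) = 1973
  E: 0 + 1(18.08) = 18.08
  B: 0 + 1(76.57) = 76.57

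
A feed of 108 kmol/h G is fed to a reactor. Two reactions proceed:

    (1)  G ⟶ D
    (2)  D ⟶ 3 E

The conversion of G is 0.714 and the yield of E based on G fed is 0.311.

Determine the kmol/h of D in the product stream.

Conversion of G: G consumed = 1ξ₁ = 0.714 × 108 → ξ₁ = 77.11 kmol/h.
Yield of E: 3ξ₂ / 108 = 0.311 → ξ₂ = 11.2 kmol/h.
Outlet amounts (n = n₀ + Σ ν·ξ):
  G: 108 − 1(77.11) = 30.89
  D: 0 + 1(77.11) − 1(11.2) = 65.92
  E: 0 + 3(11.2) = 33.59

65.9 kmol/h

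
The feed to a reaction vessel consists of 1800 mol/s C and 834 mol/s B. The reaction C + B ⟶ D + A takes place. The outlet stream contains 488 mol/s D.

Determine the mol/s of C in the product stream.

For D: n = n₀ + 1ξ → 488 = 0 + 1ξ, giving ξ = 488 mol/s.
Outlet amounts (n = n₀ + ν ξ):
  C: 1800 − 1(488) = 1312
  B: 834 − 1(488) = 346
  D: 0 + 1(488) = 488
  A: 0 + 1(488) = 488

1310 mol/s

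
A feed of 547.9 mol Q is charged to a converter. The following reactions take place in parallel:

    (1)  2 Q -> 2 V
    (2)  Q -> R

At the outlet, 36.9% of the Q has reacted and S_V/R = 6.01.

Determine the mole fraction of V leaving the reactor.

Conversion of Q: Q consumed = 0.369 × 547.9 = 202.2 mol = 2ξ₁ + 1ξ₂.
Selectivity: 2ξ₁ / (1ξ₂) = 6.01 → ξ₁ = 3.005 ξ₂.
Substitute: (2·3.005 + 1) ξ₂ = 202.2 → ξ₂ = 28.84 mol, ξ₁ = 86.67 mol.
Outlet amounts (n = n₀ + Σ ν·ξ):
  Q: 547.9 − 2(86.67) − 1(28.84) = 345.7
  V: 0 + 2(86.67) = 173.3
  R: 0 + 1(28.84) = 28.84
Total out = 547.9 mol; y_V = 173.3 / 547.9 = 0.3164.

0.316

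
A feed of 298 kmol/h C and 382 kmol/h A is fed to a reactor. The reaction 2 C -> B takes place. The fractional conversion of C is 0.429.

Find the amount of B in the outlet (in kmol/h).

63.9 kmol/h

C reacted = 0.429 × 298 = 127.8 kmol/h; ν_C = −2, so ξ = 127.8/2 = 63.92 kmol/h.
Outlet amounts (n = n₀ + ν ξ):
  C: 298 − 2(63.92) = 170.2
  B: 0 + 1(63.92) = 63.92
  A: 382 (inert)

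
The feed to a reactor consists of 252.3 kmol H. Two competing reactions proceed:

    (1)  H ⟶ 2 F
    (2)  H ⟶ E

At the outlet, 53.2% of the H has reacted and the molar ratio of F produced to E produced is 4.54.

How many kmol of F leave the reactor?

Conversion of H: H consumed = 0.532 × 252.3 = 134.2 kmol = 1ξ₁ + 1ξ₂.
Selectivity: 2ξ₁ / (1ξ₂) = 4.54 → ξ₁ = 2.27 ξ₂.
Substitute: (1·2.27 + 1) ξ₂ = 134.2 → ξ₂ = 41.05 kmol, ξ₁ = 93.18 kmol.
Outlet amounts (n = n₀ + Σ ν·ξ):
  H: 252.3 − 1(93.18) − 1(41.05) = 118.1
  F: 0 + 2(93.18) = 186.4
  E: 0 + 1(41.05) = 41.05

186 kmol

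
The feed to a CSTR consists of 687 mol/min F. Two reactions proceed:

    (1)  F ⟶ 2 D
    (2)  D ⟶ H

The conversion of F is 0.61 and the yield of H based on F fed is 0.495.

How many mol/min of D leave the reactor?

498 mol/min

Conversion of F: F consumed = 1ξ₁ = 0.61 × 687 → ξ₁ = 419.1 mol/min.
Yield of H: 1ξ₂ / 687 = 0.495 → ξ₂ = 340.1 mol/min.
Outlet amounts (n = n₀ + Σ ν·ξ):
  F: 687 − 1(419.1) = 267.9
  D: 0 + 2(419.1) − 1(340.1) = 498.1
  H: 0 + 1(340.1) = 340.1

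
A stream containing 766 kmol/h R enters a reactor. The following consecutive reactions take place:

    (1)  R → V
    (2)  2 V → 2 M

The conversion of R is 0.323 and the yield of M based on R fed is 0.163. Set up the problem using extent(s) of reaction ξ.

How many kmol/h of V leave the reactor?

Conversion of R: R consumed = 1ξ₁ = 0.323 × 766 → ξ₁ = 247.4 kmol/h.
Yield of M: 2ξ₂ / 766 = 0.163 → ξ₂ = 62.43 kmol/h.
Outlet amounts (n = n₀ + Σ ν·ξ):
  R: 766 − 1(247.4) = 518.6
  V: 0 + 1(247.4) − 2(62.43) = 122.6
  M: 0 + 2(62.43) = 124.9

123 kmol/h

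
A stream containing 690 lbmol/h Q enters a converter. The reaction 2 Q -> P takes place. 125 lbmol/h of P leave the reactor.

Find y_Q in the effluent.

0.779

For P: n = n₀ + 1ξ → 125 = 0 + 1ξ, giving ξ = 125 lbmol/h.
Outlet amounts (n = n₀ + ν ξ):
  Q: 690 − 2(125) = 440
  P: 0 + 1(125) = 125
Total out = 565 lbmol/h; y_Q = 440 / 565 = 0.7788.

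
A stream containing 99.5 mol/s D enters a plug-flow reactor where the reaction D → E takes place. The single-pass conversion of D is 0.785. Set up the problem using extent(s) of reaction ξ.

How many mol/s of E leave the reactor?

D reacted = 0.785 × 99.5 = 78.11 mol/s; ν_D = −1, so ξ = 78.11/1 = 78.11 mol/s.
Outlet amounts (n = n₀ + ν ξ):
  D: 99.5 − 1(78.11) = 21.39
  E: 0 + 1(78.11) = 78.11

78.1 mol/s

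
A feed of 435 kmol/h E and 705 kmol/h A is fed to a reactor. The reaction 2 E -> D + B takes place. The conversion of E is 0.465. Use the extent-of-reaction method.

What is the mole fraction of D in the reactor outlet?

E reacted = 0.465 × 435 = 202.3 kmol/h; ν_E = −2, so ξ = 202.3/2 = 101.1 kmol/h.
Outlet amounts (n = n₀ + ν ξ):
  E: 435 − 2(101.1) = 232.7
  D: 0 + 1(101.1) = 101.1
  B: 0 + 1(101.1) = 101.1
  A: 705 (inert)
Total out = 1140 kmol/h; y_D = 101.1 / 1140 = 0.08872.

0.0887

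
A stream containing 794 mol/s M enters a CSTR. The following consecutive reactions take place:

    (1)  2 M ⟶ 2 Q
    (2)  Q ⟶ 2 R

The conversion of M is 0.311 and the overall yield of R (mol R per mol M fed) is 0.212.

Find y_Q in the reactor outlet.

0.185

Conversion of M: M consumed = 2ξ₁ = 0.311 × 794 → ξ₁ = 123.5 mol/s.
Yield of R: 2ξ₂ / 794 = 0.212 → ξ₂ = 84.16 mol/s.
Outlet amounts (n = n₀ + Σ ν·ξ):
  M: 794 − 2(123.5) = 547.1
  Q: 0 + 2(123.5) − 1(84.16) = 162.8
  R: 0 + 2(84.16) = 168.3
Total out = 878.2 mol/s; y_Q = 162.8 / 878.2 = 0.1854.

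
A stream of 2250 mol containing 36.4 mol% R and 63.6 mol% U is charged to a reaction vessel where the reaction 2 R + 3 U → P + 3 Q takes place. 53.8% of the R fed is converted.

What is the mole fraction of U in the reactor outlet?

0.379

R reacted = 0.538 × 819 = 440.6 mol; ν_R = −2, so ξ = 440.6/2 = 220.3 mol.
Outlet amounts (n = n₀ + ν ξ):
  R: 819 − 2(220.3) = 378.4
  U: 1431 − 3(220.3) = 770.1
  P: 0 + 1(220.3) = 220.3
  Q: 0 + 3(220.3) = 660.9
Total out = 2030 mol; y_U = 770.1 / 2030 = 0.3794.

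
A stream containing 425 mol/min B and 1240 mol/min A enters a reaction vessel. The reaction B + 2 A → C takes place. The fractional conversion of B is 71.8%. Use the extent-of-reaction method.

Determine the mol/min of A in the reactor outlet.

630 mol/min

B reacted = 0.718 × 425 = 305.1 mol/min; ν_B = −1, so ξ = 305.1/1 = 305.1 mol/min.
Outlet amounts (n = n₀ + ν ξ):
  B: 425 − 1(305.1) = 119.9
  A: 1240 − 2(305.1) = 629.7
  C: 0 + 1(305.1) = 305.1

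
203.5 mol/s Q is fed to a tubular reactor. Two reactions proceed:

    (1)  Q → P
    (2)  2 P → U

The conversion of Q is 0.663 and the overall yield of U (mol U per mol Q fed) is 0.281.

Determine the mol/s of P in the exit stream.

20.6 mol/s

Conversion of Q: Q consumed = 1ξ₁ = 0.663 × 203.5 → ξ₁ = 134.9 mol/s.
Yield of U: 1ξ₂ / 203.5 = 0.281 → ξ₂ = 57.18 mol/s.
Outlet amounts (n = n₀ + Σ ν·ξ):
  Q: 203.5 − 1(134.9) = 68.58
  P: 0 + 1(134.9) − 2(57.18) = 20.55
  U: 0 + 1(57.18) = 57.18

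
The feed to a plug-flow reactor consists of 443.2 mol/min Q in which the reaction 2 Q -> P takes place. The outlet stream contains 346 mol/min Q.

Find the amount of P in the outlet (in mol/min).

For Q: n = n₀ − 2ξ → 346 = 443.2 − 2ξ, giving ξ = 48.6 mol/min.
Outlet amounts (n = n₀ + ν ξ):
  Q: 443.2 − 2(48.6) = 346
  P: 0 + 1(48.6) = 48.6

48.6 mol/min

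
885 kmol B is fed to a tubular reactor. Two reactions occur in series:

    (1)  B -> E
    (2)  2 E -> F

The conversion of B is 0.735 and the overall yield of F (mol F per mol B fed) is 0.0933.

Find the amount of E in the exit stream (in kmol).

485 kmol

Conversion of B: B consumed = 1ξ₁ = 0.735 × 885 → ξ₁ = 650.5 kmol.
Yield of F: 1ξ₂ / 885 = 0.0933 → ξ₂ = 82.57 kmol.
Outlet amounts (n = n₀ + Σ ν·ξ):
  B: 885 − 1(650.5) = 234.5
  E: 0 + 1(650.5) − 2(82.57) = 485.3
  F: 0 + 1(82.57) = 82.57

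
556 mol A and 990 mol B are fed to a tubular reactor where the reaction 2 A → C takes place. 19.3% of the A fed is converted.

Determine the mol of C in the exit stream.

A reacted = 0.193 × 556 = 107.3 mol; ν_A = −2, so ξ = 107.3/2 = 53.65 mol.
Outlet amounts (n = n₀ + ν ξ):
  A: 556 − 2(53.65) = 448.7
  C: 0 + 1(53.65) = 53.65
  B: 990 (inert)

53.7 mol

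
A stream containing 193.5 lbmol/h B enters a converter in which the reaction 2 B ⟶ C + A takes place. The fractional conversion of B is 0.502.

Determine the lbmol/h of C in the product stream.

48.6 lbmol/h

B reacted = 0.502 × 193.5 = 97.14 lbmol/h; ν_B = −2, so ξ = 97.14/2 = 48.57 lbmol/h.
Outlet amounts (n = n₀ + ν ξ):
  B: 193.5 − 2(48.57) = 96.36
  C: 0 + 1(48.57) = 48.57
  A: 0 + 1(48.57) = 48.57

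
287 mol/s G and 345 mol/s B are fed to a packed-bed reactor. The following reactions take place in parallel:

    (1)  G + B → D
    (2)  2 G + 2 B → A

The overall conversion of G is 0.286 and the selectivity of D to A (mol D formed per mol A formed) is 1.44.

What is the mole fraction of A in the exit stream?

0.0454

Conversion of G: G consumed = 0.286 × 287 = 82.08 mol/s = 1ξ₁ + 2ξ₂.
Selectivity: 1ξ₁ / (1ξ₂) = 1.44 → ξ₁ = 1.44 ξ₂.
Substitute: (1·1.44 + 2) ξ₂ = 82.08 → ξ₂ = 23.86 mol/s, ξ₁ = 34.36 mol/s.
Outlet amounts (n = n₀ + Σ ν·ξ):
  G: 287 − 1(34.36) − 2(23.86) = 204.9
  B: 345 − 1(34.36) − 2(23.86) = 262.9
  D: 0 + 1(34.36) = 34.36
  A: 0 + 1(23.86) = 23.86
Total out = 526.1 mol/s; y_A = 23.86 / 526.1 = 0.04536.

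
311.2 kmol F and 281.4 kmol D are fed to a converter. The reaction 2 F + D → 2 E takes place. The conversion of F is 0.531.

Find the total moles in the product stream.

510 kmol

F reacted = 0.531 × 311.2 = 165.2 kmol; ν_F = −2, so ξ = 165.2/2 = 82.62 kmol.
Outlet amounts (n = n₀ + ν ξ):
  F: 311.2 − 2(82.62) = 146
  D: 281.4 − 1(82.62) = 198.8
  E: 0 + 2(82.62) = 165.2
Total out = 146 + 198.8 + 165.2 = 510 kmol.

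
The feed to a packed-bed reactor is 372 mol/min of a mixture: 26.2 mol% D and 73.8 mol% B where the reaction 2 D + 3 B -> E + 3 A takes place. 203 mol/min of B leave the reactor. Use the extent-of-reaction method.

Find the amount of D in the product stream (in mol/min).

49.8 mol/min

For B: n = n₀ − 3ξ → 203 = 274.5 − 3ξ, giving ξ = 23.85 mol/min.
Outlet amounts (n = n₀ + ν ξ):
  D: 97.46 − 2(23.85) = 49.77
  B: 274.5 − 3(23.85) = 203
  E: 0 + 1(23.85) = 23.85
  A: 0 + 3(23.85) = 71.54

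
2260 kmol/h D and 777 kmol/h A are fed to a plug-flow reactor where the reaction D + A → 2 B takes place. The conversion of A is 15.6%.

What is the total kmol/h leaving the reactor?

A reacted = 0.156 × 777 = 121.2 kmol/h; ν_A = −1, so ξ = 121.2/1 = 121.2 kmol/h.
Outlet amounts (n = n₀ + ν ξ):
  D: 2260 − 1(121.2) = 2139
  A: 777 − 1(121.2) = 655.8
  B: 0 + 2(121.2) = 242.4
Total out = 2139 + 655.8 + 242.4 = 3037 kmol/h.

3040 kmol/h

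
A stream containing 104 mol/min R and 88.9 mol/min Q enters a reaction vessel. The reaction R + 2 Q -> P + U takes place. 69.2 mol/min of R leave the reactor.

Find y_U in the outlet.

For R: n = n₀ − 1ξ → 69.2 = 104 − 1ξ, giving ξ = 34.8 mol/min.
Outlet amounts (n = n₀ + ν ξ):
  R: 104 − 1(34.8) = 69.2
  Q: 88.9 − 2(34.8) = 19.3
  P: 0 + 1(34.8) = 34.8
  U: 0 + 1(34.8) = 34.8
Total out = 158.1 mol/min; y_U = 34.8 / 158.1 = 0.2201.

0.22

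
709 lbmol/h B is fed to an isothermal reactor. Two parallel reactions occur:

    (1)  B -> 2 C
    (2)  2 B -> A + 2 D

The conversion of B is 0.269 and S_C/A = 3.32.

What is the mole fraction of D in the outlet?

Conversion of B: B consumed = 0.269 × 709 = 190.7 lbmol/h = 1ξ₁ + 2ξ₂.
Selectivity: 2ξ₁ / (1ξ₂) = 3.32 → ξ₁ = 1.66 ξ₂.
Substitute: (1·1.66 + 2) ξ₂ = 190.7 → ξ₂ = 52.11 lbmol/h, ξ₁ = 86.5 lbmol/h.
Outlet amounts (n = n₀ + Σ ν·ξ):
  B: 709 − 1(86.5) − 2(52.11) = 518.3
  C: 0 + 2(86.5) = 173
  A: 0 + 1(52.11) = 52.11
  D: 0 + 2(52.11) = 104.2
Total out = 847.6 lbmol/h; y_D = 104.2 / 847.6 = 0.123.

0.123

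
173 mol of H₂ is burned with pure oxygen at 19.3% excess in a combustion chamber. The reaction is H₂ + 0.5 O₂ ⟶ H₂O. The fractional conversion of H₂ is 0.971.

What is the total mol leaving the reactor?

Stoichiometric O₂ = 0.5 × 173 = 86.5 mol; O₂ fed = 86.5 × 1.193 = 103.2 mol.
Fuel reacted = 0.971 × 173 → ξ = 168 mol.
Outlet (n = n₀ + ν ξ):
  H₂: 173 − 1(168) = 5.017
  O₂: 103.2 − 0.5(168) = 19.2
  H₂O: 0 + 1(168) = 168
Total out = 5.017 + 19.2 + 168 = 192.2 mol.

192 mol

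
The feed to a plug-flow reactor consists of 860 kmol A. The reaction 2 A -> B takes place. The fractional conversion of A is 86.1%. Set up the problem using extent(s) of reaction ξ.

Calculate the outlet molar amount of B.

A reacted = 0.861 × 860 = 740.5 kmol; ν_A = −2, so ξ = 740.5/2 = 370.2 kmol.
Outlet amounts (n = n₀ + ν ξ):
  A: 860 − 2(370.2) = 119.5
  B: 0 + 1(370.2) = 370.2

370 kmol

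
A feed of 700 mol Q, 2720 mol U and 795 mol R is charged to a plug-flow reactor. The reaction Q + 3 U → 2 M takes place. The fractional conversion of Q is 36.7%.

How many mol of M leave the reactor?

514 mol

Q reacted = 0.367 × 700 = 256.9 mol; ν_Q = −1, so ξ = 256.9/1 = 256.9 mol.
Outlet amounts (n = n₀ + ν ξ):
  Q: 700 − 1(256.9) = 443.1
  U: 2720 − 3(256.9) = 1949
  M: 0 + 2(256.9) = 513.8
  R: 795 (inert)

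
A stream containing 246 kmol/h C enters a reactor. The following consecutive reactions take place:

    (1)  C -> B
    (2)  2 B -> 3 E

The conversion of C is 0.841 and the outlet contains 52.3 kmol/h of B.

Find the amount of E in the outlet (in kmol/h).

Conversion of C: C consumed = 1ξ₁ = 0.841 × 246 → ξ₁ = 206.9 kmol/h.
B balance: n_B = 0 + 1ξ₁ − 2ξ₂ = 52.3 → ξ₂ = (1·206.9 − 52.3)/2 = 77.29 kmol/h.
Outlet amounts (n = n₀ + Σ ν·ξ):
  C: 246 − 1(206.9) = 39.11
  B: 0 + 1(206.9) − 2(77.29) = 52.3
  E: 0 + 3(77.29) = 231.9

232 kmol/h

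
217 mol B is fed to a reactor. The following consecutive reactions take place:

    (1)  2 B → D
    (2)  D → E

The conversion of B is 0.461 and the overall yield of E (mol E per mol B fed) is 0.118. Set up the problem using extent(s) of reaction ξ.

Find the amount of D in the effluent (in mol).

24.4 mol

Conversion of B: B consumed = 2ξ₁ = 0.461 × 217 → ξ₁ = 50.02 mol.
Yield of E: 1ξ₂ / 217 = 0.118 → ξ₂ = 25.61 mol.
Outlet amounts (n = n₀ + Σ ν·ξ):
  B: 217 − 2(50.02) = 117
  D: 0 + 1(50.02) − 1(25.61) = 24.41
  E: 0 + 1(25.61) = 25.61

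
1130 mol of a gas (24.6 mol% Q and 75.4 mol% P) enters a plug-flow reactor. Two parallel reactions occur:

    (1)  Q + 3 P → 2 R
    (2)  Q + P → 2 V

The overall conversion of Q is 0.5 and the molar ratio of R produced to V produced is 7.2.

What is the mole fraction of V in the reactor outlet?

Conversion of Q: Q consumed = 0.5 × 278 = 139 mol = 1ξ₁ + 1ξ₂.
Selectivity: 2ξ₁ / (2ξ₂) = 7.2 → ξ₁ = 7.2 ξ₂.
Substitute: (1·7.2 + 1) ξ₂ = 139 → ξ₂ = 16.95 mol, ξ₁ = 122 mol.
Outlet amounts (n = n₀ + Σ ν·ξ):
  Q: 278 − 1(122) − 1(16.95) = 139
  P: 852 − 3(122) − 1(16.95) = 468.9
  R: 0 + 2(122) = 244.1
  V: 0 + 2(16.95) = 33.9
Total out = 885.9 mol; y_V = 33.9 / 885.9 = 0.03827.

0.0383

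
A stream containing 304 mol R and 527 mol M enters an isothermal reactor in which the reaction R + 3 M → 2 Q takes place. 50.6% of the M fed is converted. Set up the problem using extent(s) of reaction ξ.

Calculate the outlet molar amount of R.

M reacted = 0.506 × 527 = 266.7 mol; ν_M = −3, so ξ = 266.7/3 = 88.89 mol.
Outlet amounts (n = n₀ + ν ξ):
  R: 304 − 1(88.89) = 215.1
  M: 527 − 3(88.89) = 260.3
  Q: 0 + 2(88.89) = 177.8

215 mol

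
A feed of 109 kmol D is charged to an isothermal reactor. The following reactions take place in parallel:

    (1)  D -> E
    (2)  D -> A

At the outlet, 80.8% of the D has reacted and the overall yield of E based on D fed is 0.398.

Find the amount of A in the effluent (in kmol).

44.7 kmol

Yield of E: 1ξ₁ / 109 = 0.398 → ξ₁ = 43.38 kmol.
Conversion of D: 1ξ₁ + 1ξ₂ = 0.808 × 109 = 88.07 → ξ₂ = 44.69 kmol.
Outlet amounts (n = n₀ + Σ ν·ξ):
  D: 109 − 1(43.38) − 1(44.69) = 20.93
  E: 0 + 1(43.38) = 43.38
  A: 0 + 1(44.69) = 44.69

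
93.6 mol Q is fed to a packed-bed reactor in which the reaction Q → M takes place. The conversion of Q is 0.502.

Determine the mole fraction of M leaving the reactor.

0.502

Q reacted = 0.502 × 93.6 = 46.99 mol; ν_Q = −1, so ξ = 46.99/1 = 46.99 mol.
Outlet amounts (n = n₀ + ν ξ):
  Q: 93.6 − 1(46.99) = 46.61
  M: 0 + 1(46.99) = 46.99
Total out = 93.6 mol; y_M = 46.99 / 93.6 = 0.502.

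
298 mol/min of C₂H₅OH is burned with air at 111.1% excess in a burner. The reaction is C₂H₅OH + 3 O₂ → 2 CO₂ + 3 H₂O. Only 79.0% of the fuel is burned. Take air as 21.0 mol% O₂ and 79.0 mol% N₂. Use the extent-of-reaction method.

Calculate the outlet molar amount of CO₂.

471 mol/min

Stoichiometric O₂ = 3 × 298 = 894 mol/min; O₂ fed = 894 × 2.111 = 1887 mol/min.
N₂ fed = 1887 × 79/21 = 7100 mol/min.
Fuel reacted = 0.79 × 298 → ξ = 235.4 mol/min.
Outlet (n = n₀ + ν ξ):
  C₂H₅OH: 298 − 1(235.4) = 62.58
  O₂: 1887 − 3(235.4) = 1181
  N₂: 7100 (inert)
  CO₂: 0 + 2(235.4) = 470.8
  H₂O: 0 + 3(235.4) = 706.3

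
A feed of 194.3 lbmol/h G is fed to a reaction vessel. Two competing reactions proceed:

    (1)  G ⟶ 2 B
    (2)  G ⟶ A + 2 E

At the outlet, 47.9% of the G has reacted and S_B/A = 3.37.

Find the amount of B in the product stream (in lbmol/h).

Conversion of G: G consumed = 0.479 × 194.3 = 93.07 lbmol/h = 1ξ₁ + 1ξ₂.
Selectivity: 2ξ₁ / (1ξ₂) = 3.37 → ξ₁ = 1.685 ξ₂.
Substitute: (1·1.685 + 1) ξ₂ = 93.07 → ξ₂ = 34.66 lbmol/h, ξ₁ = 58.41 lbmol/h.
Outlet amounts (n = n₀ + Σ ν·ξ):
  G: 194.3 − 1(58.41) − 1(34.66) = 101.2
  B: 0 + 2(58.41) = 116.8
  A: 0 + 1(34.66) = 34.66
  E: 0 + 2(34.66) = 69.33

117 lbmol/h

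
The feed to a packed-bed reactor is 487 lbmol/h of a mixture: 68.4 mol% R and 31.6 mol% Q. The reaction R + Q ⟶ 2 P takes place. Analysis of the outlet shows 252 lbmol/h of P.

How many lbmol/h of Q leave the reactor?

27.9 lbmol/h

For P: n = n₀ + 2ξ → 252 = 0 + 2ξ, giving ξ = 126 lbmol/h.
Outlet amounts (n = n₀ + ν ξ):
  R: 333.1 − 1(126) = 207.1
  Q: 153.9 − 1(126) = 27.89
  P: 0 + 2(126) = 252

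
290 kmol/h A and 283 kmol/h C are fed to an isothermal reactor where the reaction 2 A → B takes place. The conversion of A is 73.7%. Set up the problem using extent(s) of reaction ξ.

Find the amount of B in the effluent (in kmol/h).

107 kmol/h

A reacted = 0.737 × 290 = 213.7 kmol/h; ν_A = −2, so ξ = 213.7/2 = 106.9 kmol/h.
Outlet amounts (n = n₀ + ν ξ):
  A: 290 − 2(106.9) = 76.27
  B: 0 + 1(106.9) = 106.9
  C: 283 (inert)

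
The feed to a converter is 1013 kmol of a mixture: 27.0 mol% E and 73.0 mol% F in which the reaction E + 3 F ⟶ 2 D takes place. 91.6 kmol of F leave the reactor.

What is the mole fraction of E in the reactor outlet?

For F: n = n₀ − 3ξ → 91.6 = 739.5 − 3ξ, giving ξ = 216 kmol.
Outlet amounts (n = n₀ + ν ξ):
  E: 273.5 − 1(216) = 57.55
  F: 739.5 − 3(216) = 91.6
  D: 0 + 2(216) = 431.9
Total out = 581.1 kmol; y_E = 57.55 / 581.1 = 0.09904.

0.099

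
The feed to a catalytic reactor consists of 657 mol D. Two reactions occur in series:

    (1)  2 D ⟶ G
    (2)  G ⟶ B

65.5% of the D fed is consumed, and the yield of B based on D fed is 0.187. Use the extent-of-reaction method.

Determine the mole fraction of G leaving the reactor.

Conversion of D: D consumed = 2ξ₁ = 0.655 × 657 → ξ₁ = 215.2 mol.
Yield of B: 1ξ₂ / 657 = 0.187 → ξ₂ = 122.9 mol.
Outlet amounts (n = n₀ + Σ ν·ξ):
  D: 657 − 2(215.2) = 226.7
  G: 0 + 1(215.2) − 1(122.9) = 92.31
  B: 0 + 1(122.9) = 122.9
Total out = 441.8 mol; y_G = 92.31 / 441.8 = 0.2089.

0.209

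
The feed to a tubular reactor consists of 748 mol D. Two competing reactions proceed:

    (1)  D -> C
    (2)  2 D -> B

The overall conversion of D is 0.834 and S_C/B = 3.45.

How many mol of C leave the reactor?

Conversion of D: D consumed = 0.834 × 748 = 623.8 mol = 1ξ₁ + 2ξ₂.
Selectivity: 1ξ₁ / (1ξ₂) = 3.45 → ξ₁ = 3.45 ξ₂.
Substitute: (1·3.45 + 2) ξ₂ = 623.8 → ξ₂ = 114.5 mol, ξ₁ = 394.9 mol.
Outlet amounts (n = n₀ + Σ ν·ξ):
  D: 748 − 1(394.9) − 2(114.5) = 124.2
  C: 0 + 1(394.9) = 394.9
  B: 0 + 1(114.5) = 114.5

395 mol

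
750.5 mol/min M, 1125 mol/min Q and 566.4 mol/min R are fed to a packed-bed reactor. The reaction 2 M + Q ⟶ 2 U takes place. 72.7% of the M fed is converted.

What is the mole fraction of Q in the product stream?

M reacted = 0.727 × 750.5 = 545.6 mol/min; ν_M = −2, so ξ = 545.6/2 = 272.8 mol/min.
Outlet amounts (n = n₀ + ν ξ):
  M: 750.5 − 2(272.8) = 204.9
  Q: 1125 − 1(272.8) = 852.2
  U: 0 + 2(272.8) = 545.6
  R: 566.4 (inert)
Total out = 2169 mol/min; y_Q = 852.2 / 2169 = 0.3929.

0.393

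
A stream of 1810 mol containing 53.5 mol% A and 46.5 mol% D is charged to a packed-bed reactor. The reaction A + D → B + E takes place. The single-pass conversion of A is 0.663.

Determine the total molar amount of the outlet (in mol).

A reacted = 0.663 × 968.4 = 642 mol; ν_A = −1, so ξ = 642/1 = 642 mol.
Outlet amounts (n = n₀ + ν ξ):
  A: 968.4 − 1(642) = 326.3
  D: 841.6 − 1(642) = 199.6
  B: 0 + 1(642) = 642
  E: 0 + 1(642) = 642
Total out = 326.3 + 199.6 + 642 + 642 = 1810 mol.

1810 mol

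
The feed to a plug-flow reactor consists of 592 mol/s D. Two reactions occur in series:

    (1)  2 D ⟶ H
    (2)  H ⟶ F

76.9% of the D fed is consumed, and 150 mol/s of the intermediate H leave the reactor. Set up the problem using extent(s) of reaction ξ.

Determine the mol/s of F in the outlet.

77.6 mol/s

Conversion of D: D consumed = 2ξ₁ = 0.769 × 592 → ξ₁ = 227.6 mol/s.
H balance: n_H = 0 + 1ξ₁ − 1ξ₂ = 150 → ξ₂ = (1·227.6 − 150)/1 = 77.62 mol/s.
Outlet amounts (n = n₀ + Σ ν·ξ):
  D: 592 − 2(227.6) = 136.8
  H: 0 + 1(227.6) − 1(77.62) = 150
  F: 0 + 1(77.62) = 77.62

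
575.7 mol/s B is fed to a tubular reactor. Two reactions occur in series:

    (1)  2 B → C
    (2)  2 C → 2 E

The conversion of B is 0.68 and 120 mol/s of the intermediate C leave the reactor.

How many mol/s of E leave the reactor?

Conversion of B: B consumed = 2ξ₁ = 0.68 × 575.7 → ξ₁ = 195.7 mol/s.
C balance: n_C = 0 + 1ξ₁ − 2ξ₂ = 120 → ξ₂ = (1·195.7 − 120)/2 = 37.87 mol/s.
Outlet amounts (n = n₀ + Σ ν·ξ):
  B: 575.7 − 2(195.7) = 184.2
  C: 0 + 1(195.7) − 2(37.87) = 120
  E: 0 + 2(37.87) = 75.74

75.7 mol/s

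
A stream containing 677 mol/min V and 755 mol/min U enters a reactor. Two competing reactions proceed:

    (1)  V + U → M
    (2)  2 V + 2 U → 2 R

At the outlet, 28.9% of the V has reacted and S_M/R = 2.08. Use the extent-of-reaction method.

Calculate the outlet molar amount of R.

63.5 mol/min

Conversion of V: V consumed = 0.289 × 677 = 195.7 mol/min = 1ξ₁ + 2ξ₂.
Selectivity: 1ξ₁ / (2ξ₂) = 2.08 → ξ₁ = 4.16 ξ₂.
Substitute: (1·4.16 + 2) ξ₂ = 195.7 → ξ₂ = 31.76 mol/min, ξ₁ = 132.1 mol/min.
Outlet amounts (n = n₀ + Σ ν·ξ):
  V: 677 − 1(132.1) − 2(31.76) = 481.3
  U: 755 − 1(132.1) − 2(31.76) = 559.3
  M: 0 + 1(132.1) = 132.1
  R: 0 + 2(31.76) = 63.52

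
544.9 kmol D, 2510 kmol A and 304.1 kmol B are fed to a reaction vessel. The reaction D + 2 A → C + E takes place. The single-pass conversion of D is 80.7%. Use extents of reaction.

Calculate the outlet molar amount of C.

D reacted = 0.807 × 544.9 = 439.7 kmol; ν_D = −1, so ξ = 439.7/1 = 439.7 kmol.
Outlet amounts (n = n₀ + ν ξ):
  D: 544.9 − 1(439.7) = 105.2
  A: 2510 − 2(439.7) = 1631
  C: 0 + 1(439.7) = 439.7
  E: 0 + 1(439.7) = 439.7
  B: 304.1 (inert)

440 kmol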